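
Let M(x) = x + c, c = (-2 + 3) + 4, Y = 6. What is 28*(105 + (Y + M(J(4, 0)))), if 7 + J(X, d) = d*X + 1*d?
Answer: 3052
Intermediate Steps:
J(X, d) = -7 + d + X*d (J(X, d) = -7 + (d*X + 1*d) = -7 + (X*d + d) = -7 + (d + X*d) = -7 + d + X*d)
c = 5 (c = 1 + 4 = 5)
M(x) = 5 + x (M(x) = x + 5 = 5 + x)
28*(105 + (Y + M(J(4, 0)))) = 28*(105 + (6 + (5 + (-7 + 0 + 4*0)))) = 28*(105 + (6 + (5 + (-7 + 0 + 0)))) = 28*(105 + (6 + (5 - 7))) = 28*(105 + (6 - 2)) = 28*(105 + 4) = 28*109 = 3052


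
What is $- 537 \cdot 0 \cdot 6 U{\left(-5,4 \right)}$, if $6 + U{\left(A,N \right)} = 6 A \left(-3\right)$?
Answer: $0$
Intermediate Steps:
$U{\left(A,N \right)} = -6 - 18 A$ ($U{\left(A,N \right)} = -6 + 6 A \left(-3\right) = -6 + 6 \left(- 3 A\right) = -6 - 18 A$)
$- 537 \cdot 0 \cdot 6 U{\left(-5,4 \right)} = - 537 \cdot 0 \cdot 6 \left(-6 - -90\right) = - 537 \cdot 0 \cdot 6 \left(-6 + 90\right) = - 537 \cdot 0 \cdot 6 \cdot 84 = - 537 \cdot 0 \cdot 504 = \left(-537\right) 0 = 0$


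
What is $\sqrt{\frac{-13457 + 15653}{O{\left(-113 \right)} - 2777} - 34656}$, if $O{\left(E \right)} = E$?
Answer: $\frac{i \sqrt{250395090}}{85} \approx 186.16 i$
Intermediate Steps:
$\sqrt{\frac{-13457 + 15653}{O{\left(-113 \right)} - 2777} - 34656} = \sqrt{\frac{-13457 + 15653}{-113 - 2777} - 34656} = \sqrt{\frac{2196}{-2890} - 34656} = \sqrt{2196 \left(- \frac{1}{2890}\right) - 34656} = \sqrt{- \frac{1098}{1445} - 34656} = \sqrt{- \frac{50079018}{1445}} = \frac{i \sqrt{250395090}}{85}$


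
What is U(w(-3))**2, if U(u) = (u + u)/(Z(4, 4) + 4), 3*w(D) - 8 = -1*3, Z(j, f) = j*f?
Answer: 1/36 ≈ 0.027778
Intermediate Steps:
Z(j, f) = f*j
w(D) = 5/3 (w(D) = 8/3 + (-1*3)/3 = 8/3 + (1/3)*(-3) = 8/3 - 1 = 5/3)
U(u) = u/10 (U(u) = (u + u)/(4*4 + 4) = (2*u)/(16 + 4) = (2*u)/20 = (2*u)*(1/20) = u/10)
U(w(-3))**2 = ((1/10)*(5/3))**2 = (1/6)**2 = 1/36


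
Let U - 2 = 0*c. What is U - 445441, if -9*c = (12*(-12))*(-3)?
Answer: -445439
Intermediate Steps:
c = -48 (c = -12*(-12)*(-3)/9 = -(-16)*(-3) = -⅑*432 = -48)
U = 2 (U = 2 + 0*(-48) = 2 + 0 = 2)
U - 445441 = 2 - 445441 = -445439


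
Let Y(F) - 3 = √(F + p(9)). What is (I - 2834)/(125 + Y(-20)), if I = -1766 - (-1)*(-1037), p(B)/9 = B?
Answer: -240512/5441 + 1879*√61/5441 ≈ -41.506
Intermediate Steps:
p(B) = 9*B
I = -2803 (I = -1766 - 1*1037 = -1766 - 1037 = -2803)
Y(F) = 3 + √(81 + F) (Y(F) = 3 + √(F + 9*9) = 3 + √(F + 81) = 3 + √(81 + F))
(I - 2834)/(125 + Y(-20)) = (-2803 - 2834)/(125 + (3 + √(81 - 20))) = -5637/(125 + (3 + √61)) = -5637/(128 + √61)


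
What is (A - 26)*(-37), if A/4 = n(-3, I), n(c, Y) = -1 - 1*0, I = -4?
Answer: 1110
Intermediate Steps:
n(c, Y) = -1 (n(c, Y) = -1 + 0 = -1)
A = -4 (A = 4*(-1) = -4)
(A - 26)*(-37) = (-4 - 26)*(-37) = -30*(-37) = 1110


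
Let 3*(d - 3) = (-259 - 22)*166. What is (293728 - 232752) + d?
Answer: 136291/3 ≈ 45430.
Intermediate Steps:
d = -46637/3 (d = 3 + ((-259 - 22)*166)/3 = 3 + (-281*166)/3 = 3 + (1/3)*(-46646) = 3 - 46646/3 = -46637/3 ≈ -15546.)
(293728 - 232752) + d = (293728 - 232752) - 46637/3 = 60976 - 46637/3 = 136291/3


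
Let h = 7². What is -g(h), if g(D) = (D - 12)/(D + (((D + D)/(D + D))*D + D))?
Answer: -37/147 ≈ -0.25170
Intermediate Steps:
h = 49
g(D) = (-12 + D)/(3*D) (g(D) = (-12 + D)/(D + (((2*D)/((2*D)))*D + D)) = (-12 + D)/(D + (((2*D)*(1/(2*D)))*D + D)) = (-12 + D)/(D + (1*D + D)) = (-12 + D)/(D + (D + D)) = (-12 + D)/(D + 2*D) = (-12 + D)/((3*D)) = (-12 + D)*(1/(3*D)) = (-12 + D)/(3*D))
-g(h) = -(-12 + 49)/(3*49) = -37/(3*49) = -1*37/147 = -37/147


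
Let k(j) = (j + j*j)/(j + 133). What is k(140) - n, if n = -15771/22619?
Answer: 21466883/294047 ≈ 73.005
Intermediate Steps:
k(j) = (j + j**2)/(133 + j)
n = -15771/22619 (n = -15771*1/22619 = -15771/22619 ≈ -0.69725)
k(140) - n = 140*(1 + 140)/(133 + 140) - 1*(-15771/22619) = 140*141/273 + 15771/22619 = 140*(1/273)*141 + 15771/22619 = 940/13 + 15771/22619 = 21466883/294047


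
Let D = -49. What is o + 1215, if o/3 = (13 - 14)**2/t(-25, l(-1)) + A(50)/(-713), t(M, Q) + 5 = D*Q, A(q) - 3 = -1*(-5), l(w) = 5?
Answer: 216565611/178250 ≈ 1215.0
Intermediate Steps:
A(q) = 8 (A(q) = 3 - 1*(-5) = 3 + 5 = 8)
t(M, Q) = -5 - 49*Q
o = -8139/178250 (o = 3*((13 - 14)**2/(-5 - 49*5) + 8/(-713)) = 3*((-1)**2/(-5 - 245) + 8*(-1/713)) = 3*(1/(-250) - 8/713) = 3*(1*(-1/250) - 8/713) = 3*(-1/250 - 8/713) = 3*(-2713/178250) = -8139/178250 ≈ -0.045661)
o + 1215 = -8139/178250 + 1215 = 216565611/178250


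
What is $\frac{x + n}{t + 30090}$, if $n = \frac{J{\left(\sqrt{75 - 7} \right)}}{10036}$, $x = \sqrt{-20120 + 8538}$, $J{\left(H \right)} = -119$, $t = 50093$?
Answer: $- \frac{119}{804716588} + \frac{i \sqrt{11582}}{80183} \approx -1.4788 \cdot 10^{-7} + 0.0013422 i$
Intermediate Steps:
$x = i \sqrt{11582}$ ($x = \sqrt{-11582} = i \sqrt{11582} \approx 107.62 i$)
$n = - \frac{119}{10036} \approx -0.011857$
$\frac{x + n}{t + 30090} = \frac{i \sqrt{11582} - \frac{119}{10036}}{50093 + 30090} = \frac{- \frac{119}{10036} + i \sqrt{11582}}{80183} = \left(- \frac{119}{10036} + i \sqrt{11582}\right) \frac{1}{80183} = - \frac{119}{804716588} + \frac{i \sqrt{11582}}{80183}$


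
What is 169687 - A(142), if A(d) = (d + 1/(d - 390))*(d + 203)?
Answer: 29933201/248 ≈ 1.2070e+5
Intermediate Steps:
A(d) = (203 + d)*(d + 1/(-390 + d)) (A(d) = (d + 1/(-390 + d))*(203 + d) = (203 + d)*(d + 1/(-390 + d)))
169687 - A(142) = 169687 - (203 + 142**3 - 79169*142 - 187*142**2)/(-390 + 142) = 169687 - (203 + 2863288 - 11241998 - 187*20164)/(-248) = 169687 - (-1)*(203 + 2863288 - 11241998 - 3770668)/248 = 169687 - (-1)*(-12149175)/248 = 169687 - 1*12149175/248 = 169687 - 12149175/248 = 29933201/248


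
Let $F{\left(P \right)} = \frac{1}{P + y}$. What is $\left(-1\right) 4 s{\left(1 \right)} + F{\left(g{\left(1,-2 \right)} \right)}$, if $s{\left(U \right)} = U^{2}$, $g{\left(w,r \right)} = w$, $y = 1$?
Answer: $- \frac{7}{2} \approx -3.5$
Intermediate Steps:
$F{\left(P \right)} = \frac{1}{1 + P}$ ($F{\left(P \right)} = \frac{1}{P + 1} = \frac{1}{1 + P}$)
$\left(-1\right) 4 s{\left(1 \right)} + F{\left(g{\left(1,-2 \right)} \right)} = \left(-1\right) 4 \cdot 1^{2} + \frac{1}{1 + 1} = \left(-4\right) 1 + \frac{1}{2} = -4 + \frac{1}{2} = - \frac{7}{2}$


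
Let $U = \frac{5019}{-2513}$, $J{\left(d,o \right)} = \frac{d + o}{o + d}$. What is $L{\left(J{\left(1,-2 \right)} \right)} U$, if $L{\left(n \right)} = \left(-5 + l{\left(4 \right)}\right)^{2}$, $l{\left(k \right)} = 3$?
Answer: $- \frac{2868}{359} \approx -7.9889$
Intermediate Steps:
$J{\left(d,o \right)} = 1$ ($J{\left(d,o \right)} = \frac{d + o}{d + o} = 1$)
$U = - \frac{717}{359}$ ($U = 5019 \left(- \frac{1}{2513}\right) = - \frac{717}{359} \approx -1.9972$)
$L{\left(n \right)} = 4$ ($L{\left(n \right)} = \left(-5 + 3\right)^{2} = \left(-2\right)^{2} = 4$)
$L{\left(J{\left(1,-2 \right)} \right)} U = 4 \left(- \frac{717}{359}\right) = - \frac{2868}{359}$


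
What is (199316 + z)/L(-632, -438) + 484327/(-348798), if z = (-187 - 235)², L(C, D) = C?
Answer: -16492807483/27555042 ≈ -598.54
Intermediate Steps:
z = 178084 (z = (-422)² = 178084)
(199316 + z)/L(-632, -438) + 484327/(-348798) = (199316 + 178084)/(-632) + 484327/(-348798) = 377400*(-1/632) + 484327*(-1/348798) = -47175/79 - 484327/348798 = -16492807483/27555042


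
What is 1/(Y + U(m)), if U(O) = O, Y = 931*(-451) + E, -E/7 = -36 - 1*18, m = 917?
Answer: -1/418586 ≈ -2.3890e-6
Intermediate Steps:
E = 378 (E = -7*(-36 - 1*18) = -7*(-36 - 18) = -7*(-54) = 378)
Y = -419503 (Y = 931*(-451) + 378 = -419881 + 378 = -419503)
1/(Y + U(m)) = 1/(-419503 + 917) = 1/(-418586) = -1/418586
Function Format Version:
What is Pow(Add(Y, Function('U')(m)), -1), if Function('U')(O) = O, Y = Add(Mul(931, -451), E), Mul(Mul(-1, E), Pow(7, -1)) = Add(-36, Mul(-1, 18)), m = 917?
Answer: Rational(-1, 418586) ≈ -2.3890e-6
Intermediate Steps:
E = 378 (E = Mul(-7, Add(-36, Mul(-1, 18))) = Mul(-7, Add(-36, -18)) = Mul(-7, -54) = 378)
Y = -419503 (Y = Add(Mul(931, -451), 378) = Add(-419881, 378) = -419503)
Pow(Add(Y, Function('U')(m)), -1) = Pow(Add(-419503, 917), -1) = Pow(-418586, -1) = Rational(-1, 418586)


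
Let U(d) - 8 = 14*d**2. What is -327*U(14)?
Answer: -899904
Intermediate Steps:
U(d) = 8 + 14*d**2
-327*U(14) = -327*(8 + 14*14**2) = -327*(8 + 14*196) = -327*(8 + 2744) = -327*2752 = -899904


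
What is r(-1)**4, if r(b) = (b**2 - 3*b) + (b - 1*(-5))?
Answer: 4096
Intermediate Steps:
r(b) = 5 + b**2 - 2*b (r(b) = (b**2 - 3*b) + (b + 5) = (b**2 - 3*b) + (5 + b) = 5 + b**2 - 2*b)
r(-1)**4 = (5 + (-1)**2 - 2*(-1))**4 = (5 + 1 + 2)**4 = 8**4 = 4096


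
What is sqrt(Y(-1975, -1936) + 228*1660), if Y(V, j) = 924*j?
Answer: 4*I*sqrt(88149) ≈ 1187.6*I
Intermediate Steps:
sqrt(Y(-1975, -1936) + 228*1660) = sqrt(924*(-1936) + 228*1660) = sqrt(-1788864 + 378480) = sqrt(-1410384) = 4*I*sqrt(88149)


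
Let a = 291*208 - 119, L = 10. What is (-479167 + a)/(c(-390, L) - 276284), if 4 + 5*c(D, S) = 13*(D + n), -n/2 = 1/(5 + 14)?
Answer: 19891005/13171706 ≈ 1.5101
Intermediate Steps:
a = 60409 (a = 60528 - 119 = 60409)
n = -2/19 (n = -2/(5 + 14) = -2/19 ≈ -0.10526)
c(D, S) = -102/95 + 13*D/5 (c(D, S) = -4/5 + (13*(D - 2/19))/5 = -4/5 + (13*(-2/19 + D))/5 = -4/5 + (-26/19 + 13*D)/5 = -4/5 + (-26/95 + 13*D/5) = -102/95 + 13*D/5)
(-479167 + a)/(c(-390, L) - 276284) = (-479167 + 60409)/((-102/95 + (13/5)*(-390)) - 276284) = -418758/((-102/95 - 1014) - 276284) = -418758/(-96432/95 - 276284) = -418758/(-26343412/95) = -418758*(-95/26343412) = 19891005/13171706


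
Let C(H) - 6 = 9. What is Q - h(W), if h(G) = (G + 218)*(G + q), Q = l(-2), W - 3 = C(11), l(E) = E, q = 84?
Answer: -24074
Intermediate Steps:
C(H) = 15 (C(H) = 6 + 9 = 15)
W = 18 (W = 3 + 15 = 18)
Q = -2
h(G) = (84 + G)*(218 + G) (h(G) = (G + 218)*(G + 84) = (218 + G)*(84 + G) = (84 + G)*(218 + G))
Q - h(W) = -2 - (18312 + 18² + 302*18) = -2 - (18312 + 324 + 5436) = -2 - 1*24072 = -2 - 24072 = -24074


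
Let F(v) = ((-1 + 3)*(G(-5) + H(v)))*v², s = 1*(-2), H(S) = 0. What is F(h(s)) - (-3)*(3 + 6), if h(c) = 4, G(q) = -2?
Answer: -37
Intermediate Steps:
s = -2
F(v) = -4*v² (F(v) = ((-1 + 3)*(-2 + 0))*v² = (2*(-2))*v² = -4*v²)
F(h(s)) - (-3)*(3 + 6) = -4*4² - (-3)*(3 + 6) = -4*16 - (-3)*9 = -64 - 1*(-27) = -64 + 27 = -37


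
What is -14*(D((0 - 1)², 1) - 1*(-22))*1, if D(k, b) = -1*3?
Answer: -266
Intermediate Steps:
D(k, b) = -3
-14*(D((0 - 1)², 1) - 1*(-22))*1 = -14*(-3 - 1*(-22))*1 = -14*(-3 + 22)*1 = -14*19*1 = -266*1 = -266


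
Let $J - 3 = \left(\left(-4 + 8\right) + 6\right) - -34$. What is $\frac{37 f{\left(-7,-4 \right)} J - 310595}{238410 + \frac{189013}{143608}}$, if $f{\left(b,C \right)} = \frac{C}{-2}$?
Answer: $- \frac{44104458136}{34237772293} \approx -1.2882$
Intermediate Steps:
$f{\left(b,C \right)} = - \frac{C}{2}$ ($f{\left(b,C \right)} = C \left(- \frac{1}{2}\right) = - \frac{C}{2}$)
$J = 47$ ($J = 3 + \left(\left(\left(-4 + 8\right) + 6\right) - -34\right) = 3 + \left(\left(4 + 6\right) + 34\right) = 3 + \left(10 + 34\right) = 3 + 44 = 47$)
$\frac{37 f{\left(-7,-4 \right)} J - 310595}{238410 + \frac{189013}{143608}} = \frac{37 \left(\left(- \frac{1}{2}\right) \left(-4\right)\right) 47 - 310595}{238410 + \frac{189013}{143608}} = \frac{37 \cdot 2 \cdot 47 - 310595}{238410 + 189013 \cdot \frac{1}{143608}} = \frac{74 \cdot 47 - 310595}{238410 + \frac{189013}{143608}} = \frac{3478 - 310595}{\frac{34237772293}{143608}} = \left(-307117\right) \frac{143608}{34237772293} = - \frac{44104458136}{34237772293}$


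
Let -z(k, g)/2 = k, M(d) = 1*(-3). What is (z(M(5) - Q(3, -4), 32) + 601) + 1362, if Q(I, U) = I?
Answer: 1975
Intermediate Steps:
M(d) = -3
z(k, g) = -2*k
(z(M(5) - Q(3, -4), 32) + 601) + 1362 = (-2*(-3 - 1*3) + 601) + 1362 = (-2*(-3 - 3) + 601) + 1362 = (-2*(-6) + 601) + 1362 = (12 + 601) + 1362 = 613 + 1362 = 1975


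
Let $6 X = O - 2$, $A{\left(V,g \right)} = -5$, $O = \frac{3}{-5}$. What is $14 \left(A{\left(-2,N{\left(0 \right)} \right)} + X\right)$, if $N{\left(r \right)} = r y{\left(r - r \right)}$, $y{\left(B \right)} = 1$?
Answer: $- \frac{1141}{15} \approx -76.067$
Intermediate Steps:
$O = - \frac{3}{5}$ ($O = 3 \left(- \frac{1}{5}\right) = - \frac{3}{5} \approx -0.6$)
$N{\left(r \right)} = r$ ($N{\left(r \right)} = r 1 = r$)
$X = - \frac{13}{30}$ ($X = \frac{- \frac{3}{5} - 2}{6} = \frac{1}{6} \left(- \frac{13}{5}\right) = - \frac{13}{30} \approx -0.43333$)
$14 \left(A{\left(-2,N{\left(0 \right)} \right)} + X\right) = 14 \left(-5 - \frac{13}{30}\right) = 14 \left(- \frac{163}{30}\right) = - \frac{1141}{15}$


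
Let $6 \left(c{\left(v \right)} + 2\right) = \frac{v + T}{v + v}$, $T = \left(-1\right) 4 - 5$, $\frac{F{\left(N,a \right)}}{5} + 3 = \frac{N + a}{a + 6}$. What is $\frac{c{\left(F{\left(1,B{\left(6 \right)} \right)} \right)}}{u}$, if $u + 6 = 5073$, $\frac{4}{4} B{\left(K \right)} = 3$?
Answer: $- \frac{641}{1748115} \approx -0.00036668$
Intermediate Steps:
$B{\left(K \right)} = 3$
$F{\left(N,a \right)} = -15 + \frac{5 \left(N + a\right)}{6 + a}$ ($F{\left(N,a \right)} = -15 + 5 \frac{N + a}{a + 6} = -15 + 5 \frac{N + a}{6 + a} = -15 + \frac{5 \left(N + a\right)}{6 + a}$)
$T = -9$ ($T = -4 - 5 = -9$)
$u = 5067$ ($u = -6 + 5073 = 5067$)
$c{\left(v \right)} = -2 + \frac{-9 + v}{12 v}$ ($c{\left(v \right)} = -2 + \frac{\left(v - 9\right) \frac{1}{v + v}}{6} = -2 + \frac{\left(-9 + v\right) \frac{1}{2 v}}{6} = -2 + \frac{\frac{1}{2} \frac{1}{v} \left(-9 + v\right)}{6} = -2 + \frac{-9 + v}{12 v}$)
$\frac{c{\left(F{\left(1,B{\left(6 \right)} \right)} \right)}}{u} = \frac{\frac{1}{12} \frac{1}{5 \frac{1}{6 + 3} \left(-18 + 1 - 6\right)} \left(-9 - 23 \frac{5 \left(-18 + 1 - 6\right)}{6 + 3}\right)}{5067} = \frac{-9 - 23 \frac{5 \left(-18 + 1 - 6\right)}{9}}{12 \frac{5 \left(-18 + 1 - 6\right)}{9}} \cdot \frac{1}{5067} = \frac{-9 - 23 \cdot 5 \cdot \frac{1}{9} \left(-23\right)}{12 \cdot 5 \cdot \frac{1}{9} \left(-23\right)} \frac{1}{5067} = \frac{-9 - - \frac{2645}{9}}{12 \left(- \frac{115}{9}\right)} \frac{1}{5067} = \frac{1}{12} \left(- \frac{9}{115}\right) \left(-9 + \frac{2645}{9}\right) \frac{1}{5067} = \frac{1}{12} \left(- \frac{9}{115}\right) \frac{2564}{9} \cdot \frac{1}{5067} = \left(- \frac{641}{345}\right) \frac{1}{5067} = - \frac{641}{1748115}$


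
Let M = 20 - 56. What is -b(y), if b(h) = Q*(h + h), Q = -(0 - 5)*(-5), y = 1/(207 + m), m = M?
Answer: 50/171 ≈ 0.29240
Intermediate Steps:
M = -36
m = -36
y = 1/171 (y = 1/(207 - 36) = 1/171 ≈ 0.0058480)
Q = -25 (Q = -(-5)*(-5) = -1*25 = -25)
b(h) = -50*h (b(h) = -25*(h + h) = -50*h)
-b(y) = -(-50)/171 = -1*(-50/171) = 50/171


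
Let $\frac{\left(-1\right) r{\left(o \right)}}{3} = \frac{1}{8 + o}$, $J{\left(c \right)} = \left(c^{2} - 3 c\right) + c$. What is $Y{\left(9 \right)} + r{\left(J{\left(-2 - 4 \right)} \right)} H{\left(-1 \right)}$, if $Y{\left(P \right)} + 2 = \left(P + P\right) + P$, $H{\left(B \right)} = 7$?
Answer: $\frac{197}{8} \approx 24.625$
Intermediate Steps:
$Y{\left(P \right)} = -2 + 3 P$ ($Y{\left(P \right)} = -2 + \left(\left(P + P\right) + P\right) = -2 + \left(2 P + P\right) = -2 + 3 P$)
$J{\left(c \right)} = c^{2} - 2 c$
$r{\left(o \right)} = - \frac{3}{8 + o}$
$Y{\left(9 \right)} + r{\left(J{\left(-2 - 4 \right)} \right)} H{\left(-1 \right)} = \left(-2 + 3 \cdot 9\right) + - \frac{3}{8 + \left(-2 - 4\right) \left(-2 - 6\right)} 7 = \left(-2 + 27\right) + - \frac{3}{8 - 6 \left(-2 - 6\right)} 7 = 25 + - \frac{3}{8 - -48} \cdot 7 = 25 + - \frac{3}{8 + 48} \cdot 7 = 25 + - \frac{3}{56} \cdot 7 = 25 + \left(-3\right) \frac{1}{56} \cdot 7 = 25 - \frac{3}{8} = \frac{197}{8}$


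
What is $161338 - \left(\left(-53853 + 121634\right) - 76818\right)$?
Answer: $170375$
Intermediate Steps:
$161338 - \left(\left(-53853 + 121634\right) - 76818\right) = 161338 - \left(67781 - 76818\right) = 161338 - -9037 = 161338 + 9037 = 170375$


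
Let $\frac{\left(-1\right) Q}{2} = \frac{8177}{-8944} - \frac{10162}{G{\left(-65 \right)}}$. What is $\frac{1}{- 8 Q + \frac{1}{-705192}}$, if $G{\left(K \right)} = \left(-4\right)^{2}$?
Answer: $- \frac{30323256}{308588493283} \approx -9.8264 \cdot 10^{-5}$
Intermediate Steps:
$G{\left(K \right)} = 16$
$Q = \frac{437595}{344}$ ($Q = - 2 \left(\frac{8177}{-8944} - \frac{10162}{16}\right) = - 2 \left(8177 \left(- \frac{1}{8944}\right) - \frac{5081}{8}\right) = - 2 \left(- \frac{629}{688} - \frac{5081}{8}\right) = \left(-2\right) \left(- \frac{437595}{688}\right) = \frac{437595}{344} \approx 1272.1$)
$\frac{1}{- 8 Q + \frac{1}{-705192}} = \frac{1}{\left(-8\right) \frac{437595}{344} + \frac{1}{-705192}} = \frac{1}{- \frac{437595}{43} - \frac{1}{705192}} = \frac{1}{- \frac{308588493283}{30323256}} = - \frac{30323256}{308588493283}$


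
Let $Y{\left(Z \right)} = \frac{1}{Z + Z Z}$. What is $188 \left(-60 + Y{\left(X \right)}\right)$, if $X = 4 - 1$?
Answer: $- \frac{33793}{3} \approx -11264.0$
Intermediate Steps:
$X = 3$
$Y{\left(Z \right)} = \frac{1}{Z + Z^{2}}$
$188 \left(-60 + Y{\left(X \right)}\right) = 188 \left(-60 + \frac{1}{3 \left(1 + 3\right)}\right) = 188 \left(-60 + \frac{1}{3 \cdot 4}\right) = 188 \left(-60 + \frac{1}{3} \cdot \frac{1}{4}\right) = 188 \left(-60 + \frac{1}{12}\right) = 188 \left(- \frac{719}{12}\right) = - \frac{33793}{3}$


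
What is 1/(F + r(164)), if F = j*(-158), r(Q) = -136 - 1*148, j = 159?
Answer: -1/25406 ≈ -3.9361e-5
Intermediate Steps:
r(Q) = -284 (r(Q) = -136 - 148 = -284)
F = -25122 (F = 159*(-158) = -25122)
1/(F + r(164)) = 1/(-25122 - 284) = 1/(-25406) = -1/25406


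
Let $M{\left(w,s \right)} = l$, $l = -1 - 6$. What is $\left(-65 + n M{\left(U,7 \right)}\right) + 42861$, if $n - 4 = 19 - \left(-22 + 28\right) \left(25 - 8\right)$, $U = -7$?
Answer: $43349$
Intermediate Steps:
$l = -7$ ($l = -1 - 6 = -7$)
$M{\left(w,s \right)} = -7$
$n = -79$ ($n = 4 + \left(19 - \left(-22 + 28\right) \left(25 - 8\right)\right) = 4 + \left(19 - 6 \cdot 17\right) = 4 + \left(19 - 102\right) = 4 - 83 = -79$)
$\left(-65 + n M{\left(U,7 \right)}\right) + 42861 = \left(-65 - -553\right) + 42861 = \left(-65 + 553\right) + 42861 = 488 + 42861 = 43349$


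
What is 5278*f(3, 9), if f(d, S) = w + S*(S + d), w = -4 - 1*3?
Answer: 533078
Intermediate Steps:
w = -7 (w = -4 - 3 = -7)
f(d, S) = -7 + S*(S + d)
5278*f(3, 9) = 5278*(-7 + 9² + 9*3) = 5278*(-7 + 81 + 27) = 5278*101 = 533078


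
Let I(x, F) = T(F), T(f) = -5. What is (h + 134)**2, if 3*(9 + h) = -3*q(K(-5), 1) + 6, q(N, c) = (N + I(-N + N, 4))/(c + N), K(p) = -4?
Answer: 15376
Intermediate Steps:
I(x, F) = -5
q(N, c) = (-5 + N)/(N + c) (q(N, c) = (N - 5)/(c + N) = (-5 + N)/(N + c))
h = -10 (h = -9 + (-3*(-5 - 4)/(-4 + 1) + 6)/3 = -9 + (-3*(-9)/(-3) + 6)/3 = -9 + (-(-1)*(-9) + 6)/3 = -9 + (-3*3 + 6)/3 = -9 + (-9 + 6)/3 = -9 + (1/3)*(-3) = -9 - 1 = -10)
(h + 134)**2 = (-10 + 134)**2 = 124**2 = 15376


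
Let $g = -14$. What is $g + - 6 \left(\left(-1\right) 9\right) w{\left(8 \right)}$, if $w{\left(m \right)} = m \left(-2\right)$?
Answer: $-878$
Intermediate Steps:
$w{\left(m \right)} = - 2 m$
$g + - 6 \left(\left(-1\right) 9\right) w{\left(8 \right)} = -14 + - 6 \left(\left(-1\right) 9\right) \left(\left(-2\right) 8\right) = -14 + \left(-6\right) \left(-9\right) \left(-16\right) = -14 + 54 \left(-16\right) = -14 - 864 = -878$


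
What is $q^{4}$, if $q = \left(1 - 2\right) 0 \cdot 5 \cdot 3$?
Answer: $0$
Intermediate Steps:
$q = 0$ ($q = \left(1 - 2\right) 0 \cdot 5 \cdot 3 = \left(-1\right) 0 \cdot 5 \cdot 3 = 0 \cdot 5 \cdot 3 = 0 \cdot 3 = 0$)
$q^{4} = 0^{4} = 0$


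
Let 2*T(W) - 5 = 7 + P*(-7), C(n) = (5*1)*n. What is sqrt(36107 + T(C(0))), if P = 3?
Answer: sqrt(144410)/2 ≈ 190.01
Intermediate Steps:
C(n) = 5*n
T(W) = -9/2 (T(W) = 5/2 + (7 + 3*(-7))/2 = 5/2 + (7 - 21)/2 = 5/2 + (1/2)*(-14) = 5/2 - 7 = -9/2)
sqrt(36107 + T(C(0))) = sqrt(36107 - 9/2) = sqrt(72205/2) = sqrt(144410)/2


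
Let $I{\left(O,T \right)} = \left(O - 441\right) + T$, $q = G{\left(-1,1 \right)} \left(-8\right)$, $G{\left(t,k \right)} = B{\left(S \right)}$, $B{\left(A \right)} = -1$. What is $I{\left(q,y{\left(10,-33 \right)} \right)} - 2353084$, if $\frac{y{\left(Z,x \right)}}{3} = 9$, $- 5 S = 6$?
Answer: $-2353490$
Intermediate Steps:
$S = - \frac{6}{5}$ ($S = \left(- \frac{1}{5}\right) 6 = - \frac{6}{5} \approx -1.2$)
$G{\left(t,k \right)} = -1$
$y{\left(Z,x \right)} = 27$ ($y{\left(Z,x \right)} = 3 \cdot 9 = 27$)
$q = 8$ ($q = \left(-1\right) \left(-8\right) = 8$)
$I{\left(O,T \right)} = -441 + O + T$ ($I{\left(O,T \right)} = \left(-441 + O\right) + T = -441 + O + T$)
$I{\left(q,y{\left(10,-33 \right)} \right)} - 2353084 = \left(-441 + 8 + 27\right) - 2353084 = -406 - 2353084 = -2353490$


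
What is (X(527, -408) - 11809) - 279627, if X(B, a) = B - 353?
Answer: -291262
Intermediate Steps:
X(B, a) = -353 + B
(X(527, -408) - 11809) - 279627 = ((-353 + 527) - 11809) - 279627 = (174 - 11809) - 279627 = -11635 - 279627 = -291262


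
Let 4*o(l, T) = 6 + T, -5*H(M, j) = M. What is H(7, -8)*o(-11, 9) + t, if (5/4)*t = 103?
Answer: 1543/20 ≈ 77.150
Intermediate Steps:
H(M, j) = -M/5
o(l, T) = 3/2 + T/4 (o(l, T) = (6 + T)/4 = 3/2 + T/4)
t = 412/5 (t = (⅘)*103 = 412/5 ≈ 82.400)
H(7, -8)*o(-11, 9) + t = (-⅕*7)*(3/2 + (¼)*9) + 412/5 = -7*(3/2 + 9/4)/5 + 412/5 = -7/5*15/4 + 412/5 = -21/4 + 412/5 = 1543/20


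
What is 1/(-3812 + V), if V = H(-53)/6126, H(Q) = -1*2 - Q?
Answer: -2042/7784087 ≈ -0.00026233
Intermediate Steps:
H(Q) = -2 - Q
V = 17/2042 (V = (-2 - 1*(-53))/6126 = (-2 + 53)*(1/6126) = 51*(1/6126) = 17/2042 ≈ 0.0083252)
1/(-3812 + V) = 1/(-3812 + 17/2042) = 1/(-7784087/2042) = -2042/7784087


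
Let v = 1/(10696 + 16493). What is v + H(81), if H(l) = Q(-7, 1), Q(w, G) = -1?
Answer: -27188/27189 ≈ -0.99996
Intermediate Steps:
v = 1/27189 ≈ 3.6780e-5
H(l) = -1
v + H(81) = 1/27189 - 1 = -27188/27189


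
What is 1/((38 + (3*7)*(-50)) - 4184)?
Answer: -1/5196 ≈ -0.00019246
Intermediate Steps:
1/((38 + (3*7)*(-50)) - 4184) = 1/((38 + 21*(-50)) - 4184) = 1/((38 - 1050) - 4184) = 1/(-1012 - 4184) = 1/(-5196) = -1/5196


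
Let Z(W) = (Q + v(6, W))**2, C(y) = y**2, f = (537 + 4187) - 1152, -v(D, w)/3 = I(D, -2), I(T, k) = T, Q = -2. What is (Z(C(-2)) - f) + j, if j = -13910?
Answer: -17082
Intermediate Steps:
v(D, w) = -3*D
f = 3572 (f = 4724 - 1152 = 3572)
Z(W) = 400 (Z(W) = (-2 - 3*6)**2 = (-2 - 18)**2 = (-20)**2 = 400)
(Z(C(-2)) - f) + j = (400 - 1*3572) - 13910 = (400 - 3572) - 13910 = -3172 - 13910 = -17082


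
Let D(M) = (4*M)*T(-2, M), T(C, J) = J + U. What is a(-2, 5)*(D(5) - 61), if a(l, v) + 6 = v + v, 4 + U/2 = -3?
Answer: -964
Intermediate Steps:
U = -14 (U = -8 + 2*(-3) = -8 - 6 = -14)
T(C, J) = -14 + J (T(C, J) = J - 14 = -14 + J)
D(M) = 4*M*(-14 + M) (D(M) = (4*M)*(-14 + M) = 4*M*(-14 + M))
a(l, v) = -6 + 2*v (a(l, v) = -6 + (v + v) = -6 + 2*v)
a(-2, 5)*(D(5) - 61) = (-6 + 2*5)*(4*5*(-14 + 5) - 61) = (-6 + 10)*(4*5*(-9) - 61) = 4*(-180 - 61) = 4*(-241) = -964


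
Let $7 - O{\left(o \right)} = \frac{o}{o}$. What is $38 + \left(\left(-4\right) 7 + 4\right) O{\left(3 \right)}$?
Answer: $-106$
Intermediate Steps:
$O{\left(o \right)} = 6$ ($O{\left(o \right)} = 7 - \frac{o}{o} = 7 - 1 = 6$)
$38 + \left(\left(-4\right) 7 + 4\right) O{\left(3 \right)} = 38 + \left(\left(-4\right) 7 + 4\right) 6 = 38 + \left(-28 + 4\right) 6 = 38 - 144 = -106$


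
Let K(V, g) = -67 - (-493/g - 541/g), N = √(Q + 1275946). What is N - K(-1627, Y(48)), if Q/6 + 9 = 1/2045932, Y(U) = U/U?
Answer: -967 + 5*√53406768967796482/1022966 ≈ 162.55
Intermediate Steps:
Y(U) = 1
Q = -55240161/1022966 (Q = -54 + 6/2045932 = -54 + 6*(1/2045932) = -54 + 3/1022966 = -55240161/1022966 ≈ -54.000)
N = 5*√53406768967796482/1022966 (N = √(-55240161/1022966 + 1275946) = √(1305194135675/1022966) = 5*√53406768967796482/1022966 ≈ 1129.6)
K(V, g) = -67 + 1034/g (K(V, g) = -67 - (-1034)/g = -67 + 1034/g)
N - K(-1627, Y(48)) = 5*√53406768967796482/1022966 - (-67 + 1034/1) = 5*√53406768967796482/1022966 - (-67 + 1034*1) = 5*√53406768967796482/1022966 - (-67 + 1034) = 5*√53406768967796482/1022966 - 1*967 = 5*√53406768967796482/1022966 - 967 = -967 + 5*√53406768967796482/1022966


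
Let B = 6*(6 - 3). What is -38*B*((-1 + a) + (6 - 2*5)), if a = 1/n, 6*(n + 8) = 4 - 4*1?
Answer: 7011/2 ≈ 3505.5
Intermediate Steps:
n = -8 (n = -8 + (4 - 4*1)/6 = -8 + (4 - 4)/6 = -8 + (1/6)*0 = -8 + 0 = -8)
a = -1/8 (a = 1/(-8) = -1/8 ≈ -0.12500)
B = 18 (B = 6*3 = 18)
-38*B*((-1 + a) + (6 - 2*5)) = -684*((-1 - 1/8) + (6 - 2*5)) = -684*(-9/8 + (6 - 10)) = -684*(-9/8 - 4) = -684*(-41)/8 = -38*(-369/4) = 7011/2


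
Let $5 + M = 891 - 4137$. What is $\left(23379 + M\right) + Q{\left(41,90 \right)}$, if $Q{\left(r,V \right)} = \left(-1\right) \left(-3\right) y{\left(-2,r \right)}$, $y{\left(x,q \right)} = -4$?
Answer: $20116$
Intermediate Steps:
$M = -3251$ ($M = -5 + \left(891 - 4137\right) = -5 - 3246 = -3251$)
$Q{\left(r,V \right)} = -12$ ($Q{\left(r,V \right)} = \left(-1\right) \left(-3\right) \left(-4\right) = 3 \left(-4\right) = -12$)
$\left(23379 + M\right) + Q{\left(41,90 \right)} = \left(23379 - 3251\right) - 12 = 20128 - 12 = 20116$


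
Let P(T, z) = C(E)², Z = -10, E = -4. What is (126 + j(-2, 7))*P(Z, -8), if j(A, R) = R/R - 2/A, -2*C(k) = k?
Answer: 512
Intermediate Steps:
C(k) = -k/2
P(T, z) = 4 (P(T, z) = (-½*(-4))² = 2² = 4)
j(A, R) = 1 - 2/A
(126 + j(-2, 7))*P(Z, -8) = (126 + (-2 - 2)/(-2))*4 = (126 - ½*(-4))*4 = (126 + 2)*4 = 128*4 = 512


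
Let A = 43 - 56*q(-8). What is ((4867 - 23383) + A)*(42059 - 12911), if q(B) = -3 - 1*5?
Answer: -525392700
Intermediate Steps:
q(B) = -8 (q(B) = -3 - 5 = -8)
A = 491 (A = 43 - 56*(-8) = 43 + 448 = 491)
((4867 - 23383) + A)*(42059 - 12911) = ((4867 - 23383) + 491)*(42059 - 12911) = (-18516 + 491)*29148 = -18025*29148 = -525392700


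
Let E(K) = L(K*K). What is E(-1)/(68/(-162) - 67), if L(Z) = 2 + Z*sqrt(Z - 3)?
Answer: -162/5461 - 81*I*sqrt(2)/5461 ≈ -0.029665 - 0.020976*I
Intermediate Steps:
L(Z) = 2 + Z*sqrt(-3 + Z)
E(K) = 2 + K**2*sqrt(-3 + K**2) (E(K) = 2 + (K*K)*sqrt(-3 + K*K) = 2 + K**2*sqrt(-3 + K**2))
E(-1)/(68/(-162) - 67) = (2 + (-1)**2*sqrt(-3 + (-1)**2))/(68/(-162) - 67) = (2 + 1*sqrt(-3 + 1))/(68*(-1/162) - 67) = (2 + 1*sqrt(-2))/(-34/81 - 67) = (2 + 1*(I*sqrt(2)))/(-5461/81) = -81*(2 + I*sqrt(2))/5461 = -162/5461 - 81*I*sqrt(2)/5461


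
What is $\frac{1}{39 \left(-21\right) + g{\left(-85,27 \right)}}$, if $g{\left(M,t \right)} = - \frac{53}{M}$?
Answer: $- \frac{85}{69562} \approx -0.0012219$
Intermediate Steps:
$\frac{1}{39 \left(-21\right) + g{\left(-85,27 \right)}} = \frac{1}{39 \left(-21\right) - \frac{53}{-85}} = \frac{1}{-819 - - \frac{53}{85}} = \frac{1}{-819 + \frac{53}{85}} = \frac{1}{- \frac{69562}{85}} = - \frac{85}{69562}$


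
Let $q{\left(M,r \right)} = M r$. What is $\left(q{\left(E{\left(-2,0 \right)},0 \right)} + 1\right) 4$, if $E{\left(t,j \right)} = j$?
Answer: $4$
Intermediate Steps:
$\left(q{\left(E{\left(-2,0 \right)},0 \right)} + 1\right) 4 = \left(0 \cdot 0 + 1\right) 4 = \left(0 + 1\right) 4 = 1 \cdot 4 = 4$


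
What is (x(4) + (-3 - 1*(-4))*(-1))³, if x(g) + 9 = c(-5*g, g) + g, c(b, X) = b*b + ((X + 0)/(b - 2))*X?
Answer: 80957957976/1331 ≈ 6.0825e+7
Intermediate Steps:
c(b, X) = b² + X²/(-2 + b) (c(b, X) = b² + (X/(-2 + b))*X = b² + X²/(-2 + b))
x(g) = -9 + g + (-125*g³ - 49*g²)/(-2 - 5*g) (x(g) = -9 + ((g² + (-5*g)³ - 2*25*g²)/(-2 - 5*g) + g) = -9 + ((g² - 125*g³ - 50*g²)/(-2 - 5*g) + g) = -9 + ((-125*g³ - 49*g²)/(-2 - 5*g) + g) = -9 + (g + (-125*g³ - 49*g²)/(-2 - 5*g)) = -9 + g + (-125*g³ - 49*g²)/(-2 - 5*g))
(x(4) + (-3 - 1*(-4))*(-1))³ = ((-18 - 43*4 + 54*4² + 125*4³)/(2 + 5*4) + (-3 - 1*(-4))*(-1))³ = ((-18 - 172 + 54*16 + 125*64)/(2 + 20) + (-3 + 4)*(-1))³ = ((-18 - 172 + 864 + 8000)/22 + 1*(-1))³ = ((1/22)*8674 - 1)³ = (4337/11 - 1)³ = (4326/11)³ = 80957957976/1331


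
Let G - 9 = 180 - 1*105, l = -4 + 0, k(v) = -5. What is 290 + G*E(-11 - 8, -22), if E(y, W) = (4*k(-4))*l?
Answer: 7010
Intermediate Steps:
l = -4
G = 84 (G = 9 + (180 - 1*105) = 9 + (180 - 105) = 9 + 75 = 84)
E(y, W) = 80 (E(y, W) = (4*(-5))*(-4) = -20*(-4) = 80)
290 + G*E(-11 - 8, -22) = 290 + 84*80 = 290 + 6720 = 7010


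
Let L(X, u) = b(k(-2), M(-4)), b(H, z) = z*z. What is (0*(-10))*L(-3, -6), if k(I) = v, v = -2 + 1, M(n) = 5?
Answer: 0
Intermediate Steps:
v = -1
k(I) = -1
b(H, z) = z**2
L(X, u) = 25 (L(X, u) = 5**2 = 25)
(0*(-10))*L(-3, -6) = (0*(-10))*25 = 0*25 = 0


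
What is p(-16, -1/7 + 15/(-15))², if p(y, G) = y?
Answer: 256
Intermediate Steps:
p(-16, -1/7 + 15/(-15))² = (-16)² = 256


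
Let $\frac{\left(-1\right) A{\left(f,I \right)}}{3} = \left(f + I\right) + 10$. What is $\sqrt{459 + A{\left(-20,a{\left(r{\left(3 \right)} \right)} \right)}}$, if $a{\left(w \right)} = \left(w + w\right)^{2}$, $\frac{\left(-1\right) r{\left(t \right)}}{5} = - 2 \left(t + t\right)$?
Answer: $i \sqrt{42711} \approx 206.67 i$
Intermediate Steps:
$r{\left(t \right)} = 20 t$ ($r{\left(t \right)} = - 5 \left(- 2 \left(t + t\right)\right) = - 5 \left(- 2 \cdot 2 t\right) = - 5 \left(- 4 t\right) = 20 t$)
$a{\left(w \right)} = 4 w^{2}$ ($a{\left(w \right)} = \left(2 w\right)^{2} = 4 w^{2}$)
$A{\left(f,I \right)} = -30 - 3 I - 3 f$ ($A{\left(f,I \right)} = - 3 \left(\left(f + I\right) + 10\right) = - 3 \left(\left(I + f\right) + 10\right) = - 3 \left(10 + I + f\right) = -30 - 3 I - 3 f$)
$\sqrt{459 + A{\left(-20,a{\left(r{\left(3 \right)} \right)} \right)}} = \sqrt{459 - \left(-30 + 3 \cdot 4 \left(20 \cdot 3\right)^{2}\right)} = \sqrt{459 - \left(-30 + 3 \cdot 4 \cdot 60^{2}\right)} = \sqrt{459 - \left(-30 + 3 \cdot 4 \cdot 3600\right)} = \sqrt{459 - 43170} = \sqrt{-42711} = i \sqrt{42711}$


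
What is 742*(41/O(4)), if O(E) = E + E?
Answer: 15211/4 ≈ 3802.8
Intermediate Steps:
O(E) = 2*E
742*(41/O(4)) = 742*(41/((2*4))) = 742*(41/8) = 15211/4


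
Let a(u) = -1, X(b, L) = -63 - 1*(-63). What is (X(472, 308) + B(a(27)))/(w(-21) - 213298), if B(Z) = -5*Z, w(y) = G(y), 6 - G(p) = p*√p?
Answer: -213292/9098697305 - 21*I*√21/9098697305 ≈ -2.3442e-5 - 1.0577e-8*I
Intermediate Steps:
X(b, L) = 0 (X(b, L) = -63 + 63 = 0)
G(p) = 6 - p^(3/2) (G(p) = 6 - p*√p = 6 - p^(3/2))
w(y) = 6 - y^(3/2)
(X(472, 308) + B(a(27)))/(w(-21) - 213298) = (0 - 5*(-1))/((6 - (-21)^(3/2)) - 213298) = (0 + 5)/((6 - (-21)*I*√21) - 213298) = 5/((6 + 21*I*√21) - 213298) = 5/(-213292 + 21*I*√21)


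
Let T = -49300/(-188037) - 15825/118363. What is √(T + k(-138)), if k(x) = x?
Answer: I*√26257462619197584593/436404381 ≈ 11.742*I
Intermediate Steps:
T = 168212375/1309213143 (T = -49300*(-1/188037) - 15825*1/118363 = 2900/11061 - 15825/118363 = 168212375/1309213143 ≈ 0.12848)
√(T + k(-138)) = √(168212375/1309213143 - 138) = √(-180503201359/1309213143) = I*√26257462619197584593/436404381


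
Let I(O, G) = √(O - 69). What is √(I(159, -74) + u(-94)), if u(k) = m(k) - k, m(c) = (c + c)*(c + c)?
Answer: √(35438 + 3*√10) ≈ 188.27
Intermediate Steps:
I(O, G) = √(-69 + O)
m(c) = 4*c² (m(c) = (2*c)*(2*c) = 4*c²)
u(k) = -k + 4*k² (u(k) = 4*k² - k = -k + 4*k²)
√(I(159, -74) + u(-94)) = √(√(-69 + 159) - 94*(-1 + 4*(-94))) = √(√90 - 94*(-1 - 376)) = √(3*√10 - 94*(-377)) = √(3*√10 + 35438) = √(35438 + 3*√10)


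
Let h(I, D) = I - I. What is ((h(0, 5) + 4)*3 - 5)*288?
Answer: 2016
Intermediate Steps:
h(I, D) = 0
((h(0, 5) + 4)*3 - 5)*288 = ((0 + 4)*3 - 5)*288 = (4*3 - 5)*288 = (12 - 5)*288 = 7*288 = 2016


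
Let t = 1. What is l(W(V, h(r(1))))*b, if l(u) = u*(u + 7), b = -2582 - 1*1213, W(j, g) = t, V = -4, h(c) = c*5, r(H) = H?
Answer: -30360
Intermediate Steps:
h(c) = 5*c
W(j, g) = 1
b = -3795 (b = -2582 - 1213 = -3795)
l(u) = u*(7 + u)
l(W(V, h(r(1))))*b = (1*(7 + 1))*(-3795) = (1*8)*(-3795) = 8*(-3795) = -30360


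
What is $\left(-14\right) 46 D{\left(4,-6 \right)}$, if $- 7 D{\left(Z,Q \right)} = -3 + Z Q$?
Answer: $-2484$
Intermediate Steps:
$D{\left(Z,Q \right)} = \frac{3}{7} - \frac{Q Z}{7}$ ($D{\left(Z,Q \right)} = - \frac{-3 + Z Q}{7} = - \frac{-3 + Q Z}{7} = \frac{3}{7} - \frac{Q Z}{7}$)
$\left(-14\right) 46 D{\left(4,-6 \right)} = \left(-14\right) 46 \left(\frac{3}{7} - \left(- \frac{6}{7}\right) 4\right) = - 644 \left(\frac{3}{7} + \frac{24}{7}\right) = \left(-644\right) \frac{27}{7} = -2484$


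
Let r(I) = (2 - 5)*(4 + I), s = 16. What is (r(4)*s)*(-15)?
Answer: 5760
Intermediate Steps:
r(I) = -12 - 3*I (r(I) = -3*(4 + I) = -12 - 3*I)
(r(4)*s)*(-15) = ((-12 - 3*4)*16)*(-15) = ((-12 - 12)*16)*(-15) = -24*16*(-15) = -384*(-15) = 5760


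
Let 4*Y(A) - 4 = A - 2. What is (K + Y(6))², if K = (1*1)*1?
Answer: 9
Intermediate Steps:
Y(A) = ½ + A/4 (Y(A) = 1 + (A - 2)/4 = 1 + (-2 + A)/4 = 1 + (-½ + A/4) = ½ + A/4)
K = 1 (K = 1*1 = 1)
(K + Y(6))² = (1 + (½ + (¼)*6))² = (1 + (½ + 3/2))² = (1 + 2)² = 3² = 9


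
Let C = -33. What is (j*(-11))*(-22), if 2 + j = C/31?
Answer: -22990/31 ≈ -741.61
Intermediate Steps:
j = -95/31 (j = -2 - 33/31 = -95/31 ≈ -3.0645)
(j*(-11))*(-22) = -95/31*(-11)*(-22) = (1045/31)*(-22) = -22990/31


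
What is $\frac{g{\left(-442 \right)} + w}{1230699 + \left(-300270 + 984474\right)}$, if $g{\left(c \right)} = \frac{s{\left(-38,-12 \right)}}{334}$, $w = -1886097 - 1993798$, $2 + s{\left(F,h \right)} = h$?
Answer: $- \frac{71993608}{35532089} \approx -2.0262$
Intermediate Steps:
$s{\left(F,h \right)} = -2 + h$
$w = -3879895$ ($w = -1886097 - 1993798 = -3879895$)
$g{\left(c \right)} = - \frac{7}{167}$ ($g{\left(c \right)} = \frac{-2 - 12}{334} = \left(-14\right) \frac{1}{334} = - \frac{7}{167}$)
$\frac{g{\left(-442 \right)} + w}{1230699 + \left(-300270 + 984474\right)} = \frac{- \frac{7}{167} - 3879895}{1230699 + \left(-300270 + 984474\right)} = - \frac{647942472}{167 \left(1230699 + 684204\right)} = - \frac{647942472}{167 \cdot 1914903} = \left(- \frac{647942472}{167}\right) \frac{1}{1914903} = - \frac{71993608}{35532089}$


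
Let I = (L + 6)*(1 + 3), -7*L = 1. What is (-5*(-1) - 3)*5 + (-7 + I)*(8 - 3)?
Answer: 645/7 ≈ 92.143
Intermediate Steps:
L = -1/7 (L = -1/7*1 = -1/7 ≈ -0.14286)
I = 164/7 (I = (-1/7 + 6)*(1 + 3) = (41/7)*4 = 164/7 ≈ 23.429)
(-5*(-1) - 3)*5 + (-7 + I)*(8 - 3) = (-5*(-1) - 3)*5 + (-7 + 164/7)*(8 - 3) = (5 - 3)*5 + (115/7)*5 = 2*5 + 575/7 = 10 + 575/7 = 645/7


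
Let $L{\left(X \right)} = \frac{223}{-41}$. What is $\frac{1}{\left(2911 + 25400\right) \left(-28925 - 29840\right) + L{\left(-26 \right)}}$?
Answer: $- \frac{41}{68211532738} \approx -6.0107 \cdot 10^{-10}$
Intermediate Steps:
$L{\left(X \right)} = - \frac{223}{41}$ ($L{\left(X \right)} = 223 \left(- \frac{1}{41}\right) = - \frac{223}{41}$)
$\frac{1}{\left(2911 + 25400\right) \left(-28925 - 29840\right) + L{\left(-26 \right)}} = \frac{1}{\left(2911 + 25400\right) \left(-28925 - 29840\right) - \frac{223}{41}} = \frac{1}{28311 \left(-58765\right) - \frac{223}{41}} = \frac{1}{-1663695915 - \frac{223}{41}} = \frac{1}{- \frac{68211532738}{41}} = - \frac{41}{68211532738}$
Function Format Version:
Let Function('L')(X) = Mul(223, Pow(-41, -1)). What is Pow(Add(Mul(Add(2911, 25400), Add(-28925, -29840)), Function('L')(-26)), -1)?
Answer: Rational(-41, 68211532738) ≈ -6.0107e-10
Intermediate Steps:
Function('L')(X) = Rational(-223, 41) (Function('L')(X) = Mul(223, Rational(-1, 41)) = Rational(-223, 41))
Pow(Add(Mul(Add(2911, 25400), Add(-28925, -29840)), Function('L')(-26)), -1) = Pow(Add(Mul(Add(2911, 25400), Add(-28925, -29840)), Rational(-223, 41)), -1) = Pow(Add(Mul(28311, -58765), Rational(-223, 41)), -1) = Pow(Add(-1663695915, Rational(-223, 41)), -1) = Pow(Rational(-68211532738, 41), -1) = Rational(-41, 68211532738)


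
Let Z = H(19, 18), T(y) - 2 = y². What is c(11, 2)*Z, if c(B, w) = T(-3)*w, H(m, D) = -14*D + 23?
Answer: -5038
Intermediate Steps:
T(y) = 2 + y²
H(m, D) = 23 - 14*D
c(B, w) = 11*w (c(B, w) = (2 + (-3)²)*w = (2 + 9)*w = 11*w)
Z = -229 (Z = 23 - 14*18 = 23 - 252 = -229)
c(11, 2)*Z = (11*2)*(-229) = 22*(-229) = -5038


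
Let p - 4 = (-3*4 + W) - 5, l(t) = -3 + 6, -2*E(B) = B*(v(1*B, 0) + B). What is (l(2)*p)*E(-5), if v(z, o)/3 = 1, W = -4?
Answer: 255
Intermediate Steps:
v(z, o) = 3 (v(z, o) = 3*1 = 3)
E(B) = -B*(3 + B)/2
l(t) = 3
p = -17 (p = 4 + ((-3*4 - 4) - 5) = 4 + ((-12 - 4) - 5) = 4 + (-16 - 5) = 4 - 21 = -17)
(l(2)*p)*E(-5) = (3*(-17))*(-½*(-5)*(3 - 5)) = -(-51)*(-5)*(-2)/2 = -51*(-5) = 255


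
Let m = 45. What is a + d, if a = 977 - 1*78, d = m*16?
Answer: 1619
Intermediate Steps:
d = 720 (d = 45*16 = 720)
a = 899 (a = 977 - 78 = 899)
a + d = 899 + 720 = 1619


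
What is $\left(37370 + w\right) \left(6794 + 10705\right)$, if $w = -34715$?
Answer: $46459845$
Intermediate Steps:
$\left(37370 + w\right) \left(6794 + 10705\right) = \left(37370 - 34715\right) \left(6794 + 10705\right) = 2655 \cdot 17499 = 46459845$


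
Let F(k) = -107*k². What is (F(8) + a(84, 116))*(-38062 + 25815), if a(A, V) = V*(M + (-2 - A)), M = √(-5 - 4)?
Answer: 206043528 - 4261956*I ≈ 2.0604e+8 - 4.262e+6*I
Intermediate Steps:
M = 3*I (M = √(-9) = 3*I ≈ 3.0*I)
a(A, V) = V*(-2 - A + 3*I) (a(A, V) = V*(3*I + (-2 - A)) = V*(-2 - A + 3*I))
(F(8) + a(84, 116))*(-38062 + 25815) = (-107*8² + 116*(-2 - 1*84 + 3*I))*(-38062 + 25815) = (-107*64 + 116*(-2 - 84 + 3*I))*(-12247) = (-6848 + 116*(-86 + 3*I))*(-12247) = (-6848 + (-9976 + 348*I))*(-12247) = (-16824 + 348*I)*(-12247) = 206043528 - 4261956*I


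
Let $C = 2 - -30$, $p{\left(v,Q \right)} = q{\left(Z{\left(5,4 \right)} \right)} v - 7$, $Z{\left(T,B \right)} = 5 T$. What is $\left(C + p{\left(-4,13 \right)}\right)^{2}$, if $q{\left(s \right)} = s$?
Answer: $5625$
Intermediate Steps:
$p{\left(v,Q \right)} = -7 + 25 v$ ($p{\left(v,Q \right)} = 5 \cdot 5 v - 7 = 25 v - 7 = -7 + 25 v$)
$C = 32$ ($C = 2 + 30 = 32$)
$\left(C + p{\left(-4,13 \right)}\right)^{2} = \left(32 + \left(-7 + 25 \left(-4\right)\right)\right)^{2} = \left(32 - 107\right)^{2} = \left(-75\right)^{2} = 5625$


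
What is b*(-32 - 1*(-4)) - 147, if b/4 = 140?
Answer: -15827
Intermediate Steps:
b = 560 (b = 4*140 = 560)
b*(-32 - 1*(-4)) - 147 = 560*(-32 - 1*(-4)) - 147 = 560*(-32 + 4) - 147 = 560*(-28) - 147 = -15680 - 147 = -15827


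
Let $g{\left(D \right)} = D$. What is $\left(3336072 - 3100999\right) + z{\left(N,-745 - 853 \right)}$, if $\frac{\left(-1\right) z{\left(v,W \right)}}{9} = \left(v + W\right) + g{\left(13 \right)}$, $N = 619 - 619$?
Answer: $249338$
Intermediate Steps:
$N = 0$
$z{\left(v,W \right)} = -117 - 9 W - 9 v$ ($z{\left(v,W \right)} = - 9 \left(\left(v + W\right) + 13\right) = - 9 \left(\left(W + v\right) + 13\right) = - 9 \left(13 + W + v\right) = -117 - 9 W - 9 v$)
$\left(3336072 - 3100999\right) + z{\left(N,-745 - 853 \right)} = \left(3336072 - 3100999\right) - \left(117 + 9 \left(-745 - 853\right)\right) = 235073 - \left(117 + 9 \left(-745 - 853\right)\right) = 235073 - -14265 = 235073 + \left(-117 + 14382 + 0\right) = 235073 + 14265 = 249338$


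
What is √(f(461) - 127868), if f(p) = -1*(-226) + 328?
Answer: 3*I*√14146 ≈ 356.81*I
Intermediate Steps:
f(p) = 554 (f(p) = 226 + 328 = 554)
√(f(461) - 127868) = √(554 - 127868) = √(-127314) = 3*I*√14146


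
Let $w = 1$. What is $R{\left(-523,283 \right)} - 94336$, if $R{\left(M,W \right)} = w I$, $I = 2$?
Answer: $-94334$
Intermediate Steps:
$R{\left(M,W \right)} = 2$ ($R{\left(M,W \right)} = 1 \cdot 2 = 2$)
$R{\left(-523,283 \right)} - 94336 = 2 - 94336 = -94334$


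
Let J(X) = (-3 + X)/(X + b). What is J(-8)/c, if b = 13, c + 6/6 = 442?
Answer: -11/2205 ≈ -0.0049887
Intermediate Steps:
c = 441 (c = -1 + 442 = 441)
J(X) = (-3 + X)/(13 + X) (J(X) = (-3 + X)/(X + 13) = (-3 + X)/(13 + X))
J(-8)/c = ((-3 - 8)/(13 - 8))/441 = (-11/5)*(1/441) = ((⅕)*(-11))*(1/441) = -11/5*1/441 = -11/2205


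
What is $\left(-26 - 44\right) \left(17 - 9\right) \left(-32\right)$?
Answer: $17920$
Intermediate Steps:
$\left(-26 - 44\right) \left(17 - 9\right) \left(-32\right) = \left(-70\right) 8 \left(-32\right) = \left(-560\right) \left(-32\right) = 17920$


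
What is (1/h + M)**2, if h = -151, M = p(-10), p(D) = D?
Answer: 2283121/22801 ≈ 100.13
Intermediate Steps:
M = -10
(1/h + M)**2 = (1/(-151) - 10)**2 = (-1/151 - 10)**2 = (-1511/151)**2 = 2283121/22801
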